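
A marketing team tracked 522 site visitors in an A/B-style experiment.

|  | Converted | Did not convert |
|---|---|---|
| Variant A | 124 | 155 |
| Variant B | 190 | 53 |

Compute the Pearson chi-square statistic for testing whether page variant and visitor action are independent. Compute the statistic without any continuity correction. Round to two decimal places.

61.70

Row totals: 279, 243. Column totals: 314, 208. Grand total N = 522.
Expected counts (row total × column total / N):
  Variant A, Converted: 279×314/522 = 167.828
  Variant A, Did not convert: 279×208/522 = 111.172
  Variant B, Converted: 243×314/522 = 146.172
  Variant B, Did not convert: 243×208/522 = 96.828
Contributions (O − E)²/E:
  (124 − 167.828)²/167.828 = 11.4456
  (155 − 111.172)²/111.172 = 17.2786
  (190 − 146.172)²/146.172 = 13.1413
  (53 − 96.828)²/96.828 = 19.8382
χ² = 11.4456 + 17.2786 + 13.1413 + 19.8382 = 61.70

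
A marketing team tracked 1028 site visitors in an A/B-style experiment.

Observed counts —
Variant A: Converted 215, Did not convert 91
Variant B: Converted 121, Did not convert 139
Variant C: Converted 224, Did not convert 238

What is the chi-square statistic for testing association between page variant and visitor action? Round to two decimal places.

44.04

Row totals: 306, 260, 462. Column totals: 560, 468. Grand total N = 1028.
Expected counts (row total × column total / N):
  Variant A, Converted: 306×560/1028 = 166.693
  Variant A, Did not convert: 306×468/1028 = 139.307
  Variant B, Converted: 260×560/1028 = 141.634
  Variant B, Did not convert: 260×468/1028 = 118.366
  Variant C, Converted: 462×560/1028 = 251.673
  Variant C, Did not convert: 462×468/1028 = 210.327
Contributions (O − E)²/E:
  (215 − 166.693)²/166.693 = 13.9992
  (91 − 139.307)²/139.307 = 16.7512
  (121 − 141.634)²/141.634 = 3.0061
  (139 − 118.366)²/118.366 = 3.5970
  (224 − 251.673)²/251.673 = 3.0428
  (238 − 210.327)²/210.327 = 3.6410
χ² = 13.9992 + 16.7512 + 3.0061 + 3.5970 + 3.0428 + 3.6410 = 44.04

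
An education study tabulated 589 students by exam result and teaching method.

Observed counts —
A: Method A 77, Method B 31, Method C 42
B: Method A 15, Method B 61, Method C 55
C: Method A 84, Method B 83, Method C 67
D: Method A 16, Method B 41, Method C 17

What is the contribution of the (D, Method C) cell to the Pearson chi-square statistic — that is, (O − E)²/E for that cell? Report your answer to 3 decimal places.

1.449

Row total (D) = 74; column total (Method C) = 181; N = 589.
Expected count E = 74 × 181 / 589 = 22.7402.
Contribution = (O − E)²/E = (17 − 22.7402)² / 22.7402 = 1.449.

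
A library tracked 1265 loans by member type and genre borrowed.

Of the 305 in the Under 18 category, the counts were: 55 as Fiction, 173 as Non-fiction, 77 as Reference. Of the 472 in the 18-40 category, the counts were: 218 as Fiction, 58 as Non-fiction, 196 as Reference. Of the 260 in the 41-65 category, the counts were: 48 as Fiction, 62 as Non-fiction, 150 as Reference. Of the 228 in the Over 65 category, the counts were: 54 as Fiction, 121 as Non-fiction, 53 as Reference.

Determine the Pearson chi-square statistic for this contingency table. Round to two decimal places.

Row totals: 305, 472, 260, 228. Column totals: 375, 414, 476. Grand total N = 1265.
Expected counts (row total × column total / N):
  Under 18, Fiction: 305×375/1265 = 90.4150
  Under 18, Non-fiction: 305×414/1265 = 99.8182
  Under 18, Reference: 305×476/1265 = 114.7668
  18-40, Fiction: 472×375/1265 = 139.9209
  18-40, Non-fiction: 472×414/1265 = 154.4727
  18-40, Reference: 472×476/1265 = 177.6063
  41-65, Fiction: 260×375/1265 = 77.0751
  41-65, Non-fiction: 260×414/1265 = 85.0909
  41-65, Reference: 260×476/1265 = 97.8340
  Over 65, Fiction: 228×375/1265 = 67.5889
  Over 65, Non-fiction: 228×414/1265 = 74.6182
  Over 65, Reference: 228×476/1265 = 85.7929
Contributions (O − E)²/E:
  (55 − 90.4150)²/90.4150 = 13.8718
  (173 − 99.8182)²/99.8182 = 53.6533
  (77 − 114.7668)²/114.7668 = 12.4281
  (218 − 139.9209)²/139.9209 = 43.5699
  (58 − 154.4727)²/154.4727 = 60.2500
  (196 − 177.6063)²/177.6063 = 1.9049
  (48 − 77.0751)²/77.0751 = 10.9680
  (62 − 85.0909)²/85.0909 = 6.2661
  (150 − 97.8340)²/97.8340 = 27.8154
  (54 − 67.5889)²/67.5889 = 2.7321
  (121 − 74.6182)²/74.6182 = 28.8304
  (53 − 85.7929)²/85.7929 = 12.5345
χ² = 13.8718 + 53.6533 + 12.4281 + 43.5699 + 60.2500 + 1.9049 + 10.9680 + 6.2661 + 27.8154 + 2.7321 + 28.8304 + 12.5345 = 274.82

274.82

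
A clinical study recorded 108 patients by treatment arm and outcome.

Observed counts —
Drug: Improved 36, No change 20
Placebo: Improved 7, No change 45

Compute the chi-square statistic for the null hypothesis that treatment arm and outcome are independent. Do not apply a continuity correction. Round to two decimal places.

Row totals: 56, 52. Column totals: 43, 65. Grand total N = 108.
Expected counts (row total × column total / N):
  Drug, Improved: 56×43/108 = 22.296
  Drug, No change: 56×65/108 = 33.704
  Placebo, Improved: 52×43/108 = 20.704
  Placebo, No change: 52×65/108 = 31.296
Contributions (O − E)²/E:
  (36 − 22.296)²/22.296 = 8.4230
  (20 − 33.704)²/33.704 = 5.5720
  (7 − 20.704)²/20.704 = 9.0707
  (45 − 31.296)²/31.296 = 6.0008
χ² = 8.4230 + 5.5720 + 9.0707 + 6.0008 = 29.07

29.07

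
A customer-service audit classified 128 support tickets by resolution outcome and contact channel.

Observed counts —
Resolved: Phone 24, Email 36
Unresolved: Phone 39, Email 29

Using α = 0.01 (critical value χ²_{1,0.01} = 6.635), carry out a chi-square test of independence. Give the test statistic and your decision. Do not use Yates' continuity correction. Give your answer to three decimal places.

Row totals: 60, 68. Column totals: 63, 65. Grand total N = 128.
Expected counts (row total × column total / N):
  Resolved, Phone: 60×63/128 = 29.5312
  Resolved, Email: 60×65/128 = 30.4688
  Unresolved, Phone: 68×63/128 = 33.4688
  Unresolved, Email: 68×65/128 = 34.5312
Contributions (O − E)²/E:
  (24 − 29.5312)²/29.5312 = 1.0360
  (36 − 30.4688)²/30.4688 = 1.0041
  (39 − 33.4688)²/33.4688 = 0.9141
  (29 − 34.5312)²/34.5312 = 0.8860
χ² = 1.0360 + 1.0041 + 0.9141 + 0.8860 = 3.840
df = (2−1)(2−1) = 1. Since 3.840 < 6.635, fail to reject the null hypothesis of independence at α = 0.01.

3.840; fail to reject H₀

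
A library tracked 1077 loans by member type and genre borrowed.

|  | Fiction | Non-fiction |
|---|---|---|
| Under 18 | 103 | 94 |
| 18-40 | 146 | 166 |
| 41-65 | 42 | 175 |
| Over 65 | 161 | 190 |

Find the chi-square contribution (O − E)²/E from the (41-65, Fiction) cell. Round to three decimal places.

26.441

Row total (41-65) = 217; column total (Fiction) = 452; N = 1077.
Expected count E = 217 × 452 / 1077 = 91.07149.
Contribution = (O − E)²/E = (42 − 91.07149)² / 91.07149 = 26.441.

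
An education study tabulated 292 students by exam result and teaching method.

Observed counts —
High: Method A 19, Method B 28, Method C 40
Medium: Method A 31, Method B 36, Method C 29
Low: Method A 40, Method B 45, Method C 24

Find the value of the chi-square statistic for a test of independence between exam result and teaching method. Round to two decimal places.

Row totals: 87, 96, 109. Column totals: 90, 109, 93. Grand total N = 292.
Expected counts (row total × column total / N):
  High, Method A: 87×90/292 = 26.815
  High, Method B: 87×109/292 = 32.476
  High, Method C: 87×93/292 = 27.709
  Medium, Method A: 96×90/292 = 29.589
  Medium, Method B: 96×109/292 = 35.836
  Medium, Method C: 96×93/292 = 30.575
  Low, Method A: 109×90/292 = 33.596
  Low, Method B: 109×109/292 = 40.688
  Low, Method C: 109×93/292 = 34.716
Contributions (O − E)²/E:
  (19 − 26.815)²/26.815 = 2.2776
  (28 − 32.476)²/32.476 = 0.6169
  (40 − 27.709)²/27.709 = 5.4520
  (31 − 29.589)²/29.589 = 0.0673
  (36 − 35.836)²/35.836 = 0.0008
  (29 − 30.575)²/30.575 = 0.0811
  (40 − 33.596)²/33.596 = 1.2207
  (45 − 40.688)²/40.688 = 0.4570
  (24 − 34.716)²/34.716 = 3.3078
χ² = 2.2776 + 0.6169 + 5.4520 + 0.0673 + 0.0008 + 0.0811 + 1.2207 + 0.4570 + 3.3078 = 13.48

13.48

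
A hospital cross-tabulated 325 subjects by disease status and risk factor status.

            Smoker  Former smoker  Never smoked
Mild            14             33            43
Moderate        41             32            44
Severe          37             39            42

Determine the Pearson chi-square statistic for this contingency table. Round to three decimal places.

10.986

Row totals: 90, 117, 118. Column totals: 92, 104, 129. Grand total N = 325.
Expected counts (row total × column total / N):
  Mild, Smoker: 90×92/325 = 25.4769
  Mild, Former smoker: 90×104/325 = 28.8000
  Mild, Never smoked: 90×129/325 = 35.7231
  Moderate, Smoker: 117×92/325 = 33.1200
  Moderate, Former smoker: 117×104/325 = 37.4400
  Moderate, Never smoked: 117×129/325 = 46.4400
  Severe, Smoker: 118×92/325 = 33.4031
  Severe, Former smoker: 118×104/325 = 37.7600
  Severe, Never smoked: 118×129/325 = 46.8369
Contributions (O − E)²/E:
  (14 − 25.4769)²/25.4769 = 5.1701
  (33 − 28.8000)²/28.8000 = 0.6125
  (43 − 35.7231)²/35.7231 = 1.4823
  (41 − 33.1200)²/33.1200 = 1.8748
  (32 − 37.4400)²/37.4400 = 0.7904
  (44 − 46.4400)²/46.4400 = 0.1282
  (37 − 33.4031)²/33.4031 = 0.3873
  (39 − 37.7600)²/37.7600 = 0.0407
  (42 − 46.8369)²/46.8369 = 0.4995
χ² = 5.1701 + 0.6125 + 1.4823 + 1.8748 + 0.7904 + 0.1282 + 0.3873 + 0.0407 + 0.4995 = 10.986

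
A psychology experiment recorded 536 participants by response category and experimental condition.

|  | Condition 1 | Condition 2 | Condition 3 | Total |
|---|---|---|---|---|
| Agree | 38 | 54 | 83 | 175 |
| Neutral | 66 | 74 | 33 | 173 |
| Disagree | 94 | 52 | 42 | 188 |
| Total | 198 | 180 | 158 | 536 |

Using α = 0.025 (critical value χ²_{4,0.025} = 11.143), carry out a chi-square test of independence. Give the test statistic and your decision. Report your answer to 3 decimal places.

Grand total N = 536.
Expected counts (row total × column total / N):
  Agree, Condition 1: 175×198/536 = 64.6455
  Agree, Condition 2: 175×180/536 = 58.7687
  Agree, Condition 3: 175×158/536 = 51.5858
  Neutral, Condition 1: 173×198/536 = 63.9067
  Neutral, Condition 2: 173×180/536 = 58.0970
  Neutral, Condition 3: 173×158/536 = 50.9963
  Disagree, Condition 1: 188×198/536 = 69.4478
  Disagree, Condition 2: 188×180/536 = 63.1343
  Disagree, Condition 3: 188×158/536 = 55.4179
Contributions (O − E)²/E:
  (38 − 64.6455)²/64.6455 = 10.9827
  (54 − 58.7687)²/58.7687 = 0.3869
  (83 − 51.5858)²/51.5858 = 19.1303
  (66 − 63.9067)²/63.9067 = 0.0686
  (74 − 58.0970)²/58.0970 = 4.3532
  (33 − 50.9963)²/50.9963 = 6.3508
  (94 − 69.4478)²/69.4478 = 8.6801
  (52 − 63.1343)²/63.1343 = 1.9636
  (42 − 55.4179)²/55.4179 = 3.2488
χ² = 10.9827 + 0.3869 + 19.1303 + 0.0686 + 4.3532 + 6.3508 + 8.6801 + 1.9636 + 3.2488 = 55.165
df = (3−1)(3−1) = 4. Since 55.165 > 11.143, reject the null hypothesis of independence at α = 0.025.

55.165; reject H₀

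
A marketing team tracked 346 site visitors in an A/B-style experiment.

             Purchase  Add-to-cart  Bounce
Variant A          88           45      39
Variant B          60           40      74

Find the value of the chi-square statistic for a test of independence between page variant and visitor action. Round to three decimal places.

Row totals: 172, 174. Column totals: 148, 85, 113. Grand total N = 346.
Expected counts (row total × column total / N):
  Variant A, Purchase: 172×148/346 = 73.5723
  Variant A, Add-to-cart: 172×85/346 = 42.2543
  Variant A, Bounce: 172×113/346 = 56.1734
  Variant B, Purchase: 174×148/346 = 74.4277
  Variant B, Add-to-cart: 174×85/346 = 42.7457
  Variant B, Bounce: 174×113/346 = 56.8266
Contributions (O − E)²/E:
  (88 − 73.5723)²/73.5723 = 2.8293
  (45 − 42.2543)²/42.2543 = 0.1784
  (39 − 56.1734)²/56.1734 = 5.2503
  (60 − 74.4277)²/74.4277 = 2.7968
  (40 − 42.7457)²/42.7457 = 0.1764
  (74 − 56.8266)²/56.8266 = 5.1899
χ² = 2.8293 + 0.1784 + 5.2503 + 2.7968 + 0.1764 + 5.1899 = 16.421

16.421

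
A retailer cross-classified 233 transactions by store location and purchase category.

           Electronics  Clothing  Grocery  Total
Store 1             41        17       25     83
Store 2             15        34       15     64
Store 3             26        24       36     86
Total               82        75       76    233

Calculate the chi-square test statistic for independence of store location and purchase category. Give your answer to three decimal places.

24.676

Grand total N = 233.
Expected counts (row total × column total / N):
  Store 1, Electronics: 83×82/233 = 29.2103
  Store 1, Clothing: 83×75/233 = 26.7167
  Store 1, Grocery: 83×76/233 = 27.0730
  Store 2, Electronics: 64×82/233 = 22.5236
  Store 2, Clothing: 64×75/233 = 20.6009
  Store 2, Grocery: 64×76/233 = 20.8755
  Store 3, Electronics: 86×82/233 = 30.2661
  Store 3, Clothing: 86×75/233 = 27.6824
  Store 3, Grocery: 86×76/233 = 28.0515
Contributions (O − E)²/E:
  (41 − 29.2103)²/29.2103 = 4.7585
  (17 − 26.7167)²/26.7167 = 3.5339
  (25 − 27.0730)²/27.0730 = 0.1587
  (15 − 22.5236)²/22.5236 = 2.5131
  (34 − 20.6009)²/20.6009 = 8.7150
  (15 − 20.8755)²/20.8755 = 1.6537
  (26 − 30.2661)²/30.2661 = 0.6013
  (24 − 27.6824)²/27.6824 = 0.4898
  (36 − 28.0515)²/28.0515 = 2.2522
χ² = 4.7585 + 3.5339 + 0.1587 + 2.5131 + 8.7150 + 1.6537 + 0.6013 + 0.4898 + 2.2522 = 24.676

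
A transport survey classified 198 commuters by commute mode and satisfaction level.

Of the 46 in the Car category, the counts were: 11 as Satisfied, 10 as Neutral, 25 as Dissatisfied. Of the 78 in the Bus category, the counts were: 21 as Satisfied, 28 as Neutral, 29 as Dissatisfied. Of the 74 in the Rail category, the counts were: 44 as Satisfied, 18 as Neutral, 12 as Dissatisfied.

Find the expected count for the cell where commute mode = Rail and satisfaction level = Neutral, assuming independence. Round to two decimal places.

20.93

Row total (Rail) = 74; column total (Neutral) = 56; grand total N = 198.
Expected count = (row total × column total) / N = 74 × 56 / 198 = 20.93.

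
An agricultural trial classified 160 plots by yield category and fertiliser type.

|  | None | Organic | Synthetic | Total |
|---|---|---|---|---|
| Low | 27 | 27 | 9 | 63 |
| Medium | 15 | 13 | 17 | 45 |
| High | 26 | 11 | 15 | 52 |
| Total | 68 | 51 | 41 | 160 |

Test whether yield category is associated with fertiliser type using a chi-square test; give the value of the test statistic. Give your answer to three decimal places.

Grand total N = 160.
Expected counts (row total × column total / N):
  Low, None: 63×68/160 = 26.7750
  Low, Organic: 63×51/160 = 20.0813
  Low, Synthetic: 63×41/160 = 16.1438
  Medium, None: 45×68/160 = 19.1250
  Medium, Organic: 45×51/160 = 14.3438
  Medium, Synthetic: 45×41/160 = 11.5312
  High, None: 52×68/160 = 22.1000
  High, Organic: 52×51/160 = 16.5750
  High, Synthetic: 52×41/160 = 13.3250
Contributions (O − E)²/E:
  (27 − 26.7750)²/26.7750 = 0.0019
  (27 − 20.0813)²/20.0813 = 2.3837
  (9 − 16.1438)²/16.1438 = 3.1612
  (15 − 19.1250)²/19.1250 = 0.8897
  (13 − 14.3438)²/14.3438 = 0.1259
  (17 − 11.5312)²/11.5312 = 2.5936
  (26 − 22.1000)²/22.1000 = 0.6882
  (11 − 16.5750)²/16.5750 = 1.8752
  (15 − 13.3250)²/13.3250 = 0.2106
χ² = 0.0019 + 2.3837 + 3.1612 + 0.8897 + 0.1259 + 2.5936 + 0.6882 + 1.8752 + 0.2106 = 11.930

11.930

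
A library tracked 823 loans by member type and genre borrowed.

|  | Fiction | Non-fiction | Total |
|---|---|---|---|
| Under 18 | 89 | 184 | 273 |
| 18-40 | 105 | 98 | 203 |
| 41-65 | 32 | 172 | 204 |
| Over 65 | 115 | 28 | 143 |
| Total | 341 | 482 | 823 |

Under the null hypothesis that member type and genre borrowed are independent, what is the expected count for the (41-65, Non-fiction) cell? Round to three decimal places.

Row total (41-65) = 204; column total (Non-fiction) = 482; grand total N = 823.
Expected count = (row total × column total) / N = 204 × 482 / 823 = 119.475.

119.475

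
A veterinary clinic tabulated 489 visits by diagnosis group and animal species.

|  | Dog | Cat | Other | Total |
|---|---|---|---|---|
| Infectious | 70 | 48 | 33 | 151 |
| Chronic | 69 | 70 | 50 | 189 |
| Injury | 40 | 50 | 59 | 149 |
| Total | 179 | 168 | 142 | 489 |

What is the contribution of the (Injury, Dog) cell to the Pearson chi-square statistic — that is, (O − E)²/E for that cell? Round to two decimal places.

Row total (Injury) = 149; column total (Dog) = 179; N = 489.
Expected count E = 149 × 179 / 489 = 54.542.
Contribution = (O − E)²/E = (40 − 54.542)² / 54.542 = 3.88.

3.88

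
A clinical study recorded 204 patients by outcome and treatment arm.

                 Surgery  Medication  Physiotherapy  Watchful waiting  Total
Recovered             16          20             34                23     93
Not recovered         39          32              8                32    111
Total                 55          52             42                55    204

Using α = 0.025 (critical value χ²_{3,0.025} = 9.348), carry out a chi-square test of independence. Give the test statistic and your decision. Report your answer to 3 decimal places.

28.590; reject H₀

Grand total N = 204.
Expected counts (row total × column total / N):
  Recovered, Surgery: 93×55/204 = 25.07353
  Recovered, Medication: 93×52/204 = 23.70588
  Recovered, Physiotherapy: 93×42/204 = 19.14706
  Recovered, Watchful waiting: 93×55/204 = 25.07353
  Not recovered, Surgery: 111×55/204 = 29.92647
  Not recovered, Medication: 111×52/204 = 28.29412
  Not recovered, Physiotherapy: 111×42/204 = 22.85294
  Not recovered, Watchful waiting: 111×55/204 = 29.92647
Contributions (O − E)²/E:
  (16 − 25.07353)²/25.07353 = 3.2835
  (20 − 23.70588)²/23.70588 = 0.5793
  (34 − 19.14706)²/19.14706 = 11.5219
  (23 − 25.07353)²/25.07353 = 0.1715
  (39 − 29.92647)²/29.92647 = 2.7510
  (32 − 28.29412)²/28.29412 = 0.4854
  (8 − 22.85294)²/22.85294 = 9.6535
  (32 − 29.92647)²/29.92647 = 0.1437
χ² = 3.2835 + 0.5793 + 11.5219 + 0.1715 + 2.7510 + 0.4854 + 9.6535 + 0.1437 = 28.590
df = (2−1)(4−1) = 3. Since 28.590 > 9.348, reject the null hypothesis of independence at α = 0.025.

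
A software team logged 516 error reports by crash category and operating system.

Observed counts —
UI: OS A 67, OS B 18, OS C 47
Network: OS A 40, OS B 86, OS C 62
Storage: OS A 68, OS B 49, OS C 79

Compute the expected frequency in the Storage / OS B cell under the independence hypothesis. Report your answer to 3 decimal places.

Row total (Storage) = 196; column total (OS B) = 153; grand total N = 516.
Expected count = (row total × column total) / N = 196 × 153 / 516 = 58.116.

58.116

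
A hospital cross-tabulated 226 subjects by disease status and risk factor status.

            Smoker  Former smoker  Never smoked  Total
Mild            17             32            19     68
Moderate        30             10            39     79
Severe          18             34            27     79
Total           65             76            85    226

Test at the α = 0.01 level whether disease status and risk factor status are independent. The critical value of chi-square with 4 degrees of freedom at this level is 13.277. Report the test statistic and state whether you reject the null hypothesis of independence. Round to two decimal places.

Grand total N = 226.
Expected counts (row total × column total / N):
  Mild, Smoker: 68×65/226 = 19.558
  Mild, Former smoker: 68×76/226 = 22.867
  Mild, Never smoked: 68×85/226 = 25.575
  Moderate, Smoker: 79×65/226 = 22.721
  Moderate, Former smoker: 79×76/226 = 26.566
  Moderate, Never smoked: 79×85/226 = 29.712
  Severe, Smoker: 79×65/226 = 22.721
  Severe, Former smoker: 79×76/226 = 26.566
  Severe, Never smoked: 79×85/226 = 29.712
Contributions (O − E)²/E:
  (17 − 19.558)²/19.558 = 0.3346
  (32 − 22.867)²/22.867 = 3.6477
  (19 − 25.575)²/25.575 = 1.6903
  (30 − 22.721)²/22.721 = 2.3319
  (10 − 26.566)²/26.566 = 10.3302
  (39 − 29.712)²/29.712 = 2.9034
  (18 − 22.721)²/22.721 = 0.9809
  (34 − 26.566)²/26.566 = 2.0803
  (27 − 29.712)²/29.712 = 0.2475
χ² = 0.3346 + 3.6477 + 1.6903 + 2.3319 + 10.3302 + 2.9034 + 0.9809 + 2.0803 + 0.2475 = 24.55
df = (3−1)(3−1) = 4. Since 24.55 > 13.277, reject the null hypothesis of independence at α = 0.01.

24.55; reject H₀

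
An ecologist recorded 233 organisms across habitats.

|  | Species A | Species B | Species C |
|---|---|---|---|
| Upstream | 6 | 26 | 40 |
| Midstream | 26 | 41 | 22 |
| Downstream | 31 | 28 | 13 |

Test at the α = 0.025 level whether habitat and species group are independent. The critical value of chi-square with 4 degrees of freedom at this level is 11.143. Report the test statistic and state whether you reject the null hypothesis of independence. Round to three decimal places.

Row totals: 72, 89, 72. Column totals: 63, 95, 75. Grand total N = 233.
Expected counts (row total × column total / N):
  Upstream, Species A: 72×63/233 = 19.4678
  Upstream, Species B: 72×95/233 = 29.3562
  Upstream, Species C: 72×75/233 = 23.1760
  Midstream, Species A: 89×63/233 = 24.0644
  Midstream, Species B: 89×95/233 = 36.2876
  Midstream, Species C: 89×75/233 = 28.6481
  Downstream, Species A: 72×63/233 = 19.4678
  Downstream, Species B: 72×95/233 = 29.3562
  Downstream, Species C: 72×75/233 = 23.1760
Contributions (O − E)²/E:
  (6 − 19.4678)²/19.4678 = 9.3170
  (26 − 29.3562)²/29.3562 = 0.3837
  (40 − 23.1760)²/23.1760 = 12.2129
  (26 − 24.0644)²/24.0644 = 0.1557
  (41 − 36.2876)²/36.2876 = 0.6120
  (22 − 28.6481)²/28.6481 = 1.5428
  (31 − 19.4678)²/19.4678 = 6.8314
  (28 − 29.3562)²/29.3562 = 0.0627
  (13 − 23.1760)²/23.1760 = 4.4680
χ² = 9.3170 + 0.3837 + 12.2129 + 0.1557 + 0.6120 + 1.5428 + 6.8314 + 0.0627 + 4.4680 = 35.586
df = (3−1)(3−1) = 4. Since 35.586 > 11.143, reject the null hypothesis of independence at α = 0.025.

35.586; reject H₀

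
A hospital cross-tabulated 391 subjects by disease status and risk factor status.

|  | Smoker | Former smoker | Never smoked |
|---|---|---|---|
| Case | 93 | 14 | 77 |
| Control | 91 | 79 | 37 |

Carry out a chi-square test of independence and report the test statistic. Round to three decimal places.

58.336

Row totals: 184, 207. Column totals: 184, 93, 114. Grand total N = 391.
Expected counts (row total × column total / N):
  Case, Smoker: 184×184/391 = 86.5882
  Case, Former smoker: 184×93/391 = 43.7647
  Case, Never smoked: 184×114/391 = 53.6471
  Control, Smoker: 207×184/391 = 97.4118
  Control, Former smoker: 207×93/391 = 49.2353
  Control, Never smoked: 207×114/391 = 60.3529
Contributions (O − E)²/E:
  (93 − 86.5882)²/86.5882 = 0.4748
  (14 − 43.7647)²/43.7647 = 20.2432
  (77 − 53.6471)²/53.6471 = 10.1657
  (91 − 97.4118)²/97.4118 = 0.4220
  (79 − 49.2353)²/49.2353 = 17.9939
  (37 − 60.3529)²/60.3529 = 9.0362
χ² = 0.4748 + 20.2432 + 10.1657 + 0.4220 + 17.9939 + 9.0362 = 58.336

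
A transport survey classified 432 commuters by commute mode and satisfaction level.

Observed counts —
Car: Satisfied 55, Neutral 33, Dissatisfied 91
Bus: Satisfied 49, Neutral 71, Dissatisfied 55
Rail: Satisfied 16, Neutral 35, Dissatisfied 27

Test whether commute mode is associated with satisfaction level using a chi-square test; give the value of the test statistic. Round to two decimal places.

Row totals: 179, 175, 78. Column totals: 120, 139, 173. Grand total N = 432.
Expected counts (row total × column total / N):
  Car, Satisfied: 179×120/432 = 49.722
  Car, Neutral: 179×139/432 = 57.595
  Car, Dissatisfied: 179×173/432 = 71.683
  Bus, Satisfied: 175×120/432 = 48.611
  Bus, Neutral: 175×139/432 = 56.308
  Bus, Dissatisfied: 175×173/432 = 70.081
  Rail, Satisfied: 78×120/432 = 21.667
  Rail, Neutral: 78×139/432 = 25.097
  Rail, Dissatisfied: 78×173/432 = 31.236
Contributions (O − E)²/E:
  (55 − 49.722)²/49.722 = 0.5603
  (33 − 57.595)²/57.595 = 10.5029
  (91 − 71.683)²/71.683 = 5.2055
  (49 − 48.611)²/48.611 = 0.0031
  (71 − 56.308)²/56.308 = 3.8335
  (55 − 70.081)²/70.081 = 3.2453
  (16 − 21.667)²/21.667 = 1.4822
  (35 − 25.097)²/25.097 = 3.9076
  (27 − 31.236)²/31.236 = 0.5745
χ² = 0.5603 + 10.5029 + 5.2055 + 0.0031 + 3.8335 + 3.2453 + 1.4822 + 3.9076 + 0.5745 = 29.31

29.31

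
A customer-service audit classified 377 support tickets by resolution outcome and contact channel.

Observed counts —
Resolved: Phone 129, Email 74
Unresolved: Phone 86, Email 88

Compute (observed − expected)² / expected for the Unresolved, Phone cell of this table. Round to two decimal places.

1.76

Row total (Unresolved) = 174; column total (Phone) = 215; N = 377.
Expected count E = 174 × 215 / 377 = 99.231.
Contribution = (O − E)²/E = (86 − 99.231)² / 99.231 = 1.76.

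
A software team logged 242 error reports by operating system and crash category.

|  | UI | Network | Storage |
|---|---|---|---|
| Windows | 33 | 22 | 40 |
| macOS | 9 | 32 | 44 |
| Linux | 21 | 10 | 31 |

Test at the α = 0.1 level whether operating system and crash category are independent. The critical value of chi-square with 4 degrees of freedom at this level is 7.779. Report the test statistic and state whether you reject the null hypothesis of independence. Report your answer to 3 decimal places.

19.921; reject H₀

Row totals: 95, 85, 62. Column totals: 63, 64, 115. Grand total N = 242.
Expected counts (row total × column total / N):
  Windows, UI: 95×63/242 = 24.7314
  Windows, Network: 95×64/242 = 25.1240
  Windows, Storage: 95×115/242 = 45.1446
  macOS, UI: 85×63/242 = 22.1281
  macOS, Network: 85×64/242 = 22.4793
  macOS, Storage: 85×115/242 = 40.3926
  Linux, UI: 62×63/242 = 16.1405
  Linux, Network: 62×64/242 = 16.3967
  Linux, Storage: 62×115/242 = 29.4628
Contributions (O − E)²/E:
  (33 − 24.7314)²/24.7314 = 2.7645
  (22 − 25.1240)²/25.1240 = 0.3884
  (40 − 45.1446)²/45.1446 = 0.5863
  (9 − 22.1281)²/22.1281 = 7.7886
  (32 − 22.4793)²/22.4793 = 4.0323
  (44 − 40.3926)²/40.3926 = 0.3222
  (21 − 16.1405)²/16.1405 = 1.4631
  (10 − 16.3967)²/16.3967 = 2.4955
  (31 − 29.4628)²/29.4628 = 0.0802
χ² = 2.7645 + 0.3884 + 0.5863 + 7.7886 + 4.0323 + 0.3222 + 1.4631 + 2.4955 + 0.0802 = 19.921
df = (3−1)(3−1) = 4. Since 19.921 > 7.779, reject the null hypothesis of independence at α = 0.1.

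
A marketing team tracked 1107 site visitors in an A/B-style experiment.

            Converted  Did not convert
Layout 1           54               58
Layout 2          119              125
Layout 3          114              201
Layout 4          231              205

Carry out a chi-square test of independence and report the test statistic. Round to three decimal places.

Row totals: 112, 244, 315, 436. Column totals: 518, 589. Grand total N = 1107.
Expected counts (row total × column total / N):
  Layout 1, Converted: 112×518/1107 = 52.4083
  Layout 1, Did not convert: 112×589/1107 = 59.5917
  Layout 2, Converted: 244×518/1107 = 114.1752
  Layout 2, Did not convert: 244×589/1107 = 129.8248
  Layout 3, Converted: 315×518/1107 = 147.3984
  Layout 3, Did not convert: 315×589/1107 = 167.6016
  Layout 4, Converted: 436×518/1107 = 204.0181
  Layout 4, Did not convert: 436×589/1107 = 231.9819
Contributions (O − E)²/E:
  (54 − 52.4083)²/52.4083 = 0.0483
  (58 − 59.5917)²/59.5917 = 0.0425
  (119 − 114.1752)²/114.1752 = 0.2039
  (125 − 129.8248)²/129.8248 = 0.1793
  (114 − 147.3984)²/147.3984 = 7.5676
  (201 − 167.6016)²/167.6016 = 6.6554
  (231 − 204.0181)²/204.0181 = 3.5684
  (205 − 231.9819)²/231.9819 = 3.1383
χ² = 0.0483 + 0.0425 + 0.2039 + 0.1793 + 7.5676 + 6.6554 + 3.5684 + 3.1383 = 21.404

21.404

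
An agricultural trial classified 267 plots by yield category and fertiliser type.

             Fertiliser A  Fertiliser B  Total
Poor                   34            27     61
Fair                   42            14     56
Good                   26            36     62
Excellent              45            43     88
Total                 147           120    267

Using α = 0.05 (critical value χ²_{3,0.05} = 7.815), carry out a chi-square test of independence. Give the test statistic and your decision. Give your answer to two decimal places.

13.87; reject H₀

Grand total N = 267.
Expected counts (row total × column total / N):
  Poor, Fertiliser A: 61×147/267 = 33.584
  Poor, Fertiliser B: 61×120/267 = 27.416
  Fair, Fertiliser A: 56×147/267 = 30.831
  Fair, Fertiliser B: 56×120/267 = 25.169
  Good, Fertiliser A: 62×147/267 = 34.135
  Good, Fertiliser B: 62×120/267 = 27.865
  Excellent, Fertiliser A: 88×147/267 = 48.449
  Excellent, Fertiliser B: 88×120/267 = 39.551
Contributions (O − E)²/E:
  (34 − 33.584)²/33.584 = 0.0052
  (27 − 27.416)²/27.416 = 0.0063
  (42 − 30.831)²/30.831 = 4.0461
  (14 − 25.169)²/25.169 = 4.9564
  (26 − 34.135)²/34.135 = 1.9387
  (36 − 27.865)²/27.865 = 2.3750
  (45 − 48.449)²/48.449 = 0.2455
  (43 − 39.551)²/39.551 = 0.3008
χ² = 0.0052 + 0.0063 + 4.0461 + 4.9564 + 1.9387 + 2.3750 + 0.2455 + 0.3008 = 13.87
df = (4−1)(2−1) = 3. Since 13.87 > 7.815, reject the null hypothesis of independence at α = 0.05.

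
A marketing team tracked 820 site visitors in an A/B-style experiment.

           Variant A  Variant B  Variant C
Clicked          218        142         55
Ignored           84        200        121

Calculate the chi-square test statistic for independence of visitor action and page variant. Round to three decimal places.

Row totals: 415, 405. Column totals: 302, 342, 176. Grand total N = 820.
Expected counts (row total × column total / N):
  Clicked, Variant A: 415×302/820 = 152.8415
  Clicked, Variant B: 415×342/820 = 173.0854
  Clicked, Variant C: 415×176/820 = 89.0732
  Ignored, Variant A: 405×302/820 = 149.1585
  Ignored, Variant B: 405×342/820 = 168.9146
  Ignored, Variant C: 405×176/820 = 86.9268
Contributions (O − E)²/E:
  (218 − 152.8415)²/152.8415 = 27.7780
  (142 − 173.0854)²/173.0854 = 5.5828
  (55 − 89.0732)²/89.0732 = 13.0340
  (84 − 149.1585)²/149.1585 = 28.4639
  (200 − 168.9146)²/168.9146 = 5.7207
  (121 − 86.9268)²/86.9268 = 13.3559
χ² = 27.7780 + 5.5828 + 13.0340 + 28.4639 + 5.7207 + 13.3559 = 93.935

93.935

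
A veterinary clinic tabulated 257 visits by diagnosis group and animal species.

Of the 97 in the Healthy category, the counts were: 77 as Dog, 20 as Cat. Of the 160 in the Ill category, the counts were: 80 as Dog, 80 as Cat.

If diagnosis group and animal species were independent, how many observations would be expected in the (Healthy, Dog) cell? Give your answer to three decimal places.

Row total (Healthy) = 97; column total (Dog) = 157; grand total N = 257.
Expected count = (row total × column total) / N = 97 × 157 / 257 = 59.257.

59.257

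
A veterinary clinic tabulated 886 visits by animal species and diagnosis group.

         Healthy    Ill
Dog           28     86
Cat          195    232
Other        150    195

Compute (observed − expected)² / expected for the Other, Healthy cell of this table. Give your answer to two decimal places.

0.16

Row total (Other) = 345; column total (Healthy) = 373; N = 886.
Expected count E = 345 × 373 / 886 = 145.243.
Contribution = (O − E)²/E = (150 − 145.243)² / 145.243 = 0.16.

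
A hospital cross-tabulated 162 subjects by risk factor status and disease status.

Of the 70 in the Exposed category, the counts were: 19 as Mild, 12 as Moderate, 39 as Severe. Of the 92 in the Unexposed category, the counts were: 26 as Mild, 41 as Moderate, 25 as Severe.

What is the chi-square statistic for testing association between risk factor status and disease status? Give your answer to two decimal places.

17.35

Row totals: 70, 92. Column totals: 45, 53, 64. Grand total N = 162.
Expected counts (row total × column total / N):
  Exposed, Mild: 70×45/162 = 19.4444
  Exposed, Moderate: 70×53/162 = 22.9012
  Exposed, Severe: 70×64/162 = 27.6543
  Unexposed, Mild: 92×45/162 = 25.5556
  Unexposed, Moderate: 92×53/162 = 30.0988
  Unexposed, Severe: 92×64/162 = 36.3457
Contributions (O − E)²/E:
  (19 − 19.4444)²/19.4444 = 0.0102
  (12 − 22.9012)²/22.9012 = 5.1891
  (39 − 27.6543)²/27.6543 = 4.6548
  (26 − 25.5556)²/25.5556 = 0.0077
  (41 − 30.0988)²/30.0988 = 3.9482
  (25 − 36.3457)²/36.3457 = 3.5417
χ² = 0.0102 + 5.1891 + 4.6548 + 0.0077 + 3.9482 + 3.5417 = 17.35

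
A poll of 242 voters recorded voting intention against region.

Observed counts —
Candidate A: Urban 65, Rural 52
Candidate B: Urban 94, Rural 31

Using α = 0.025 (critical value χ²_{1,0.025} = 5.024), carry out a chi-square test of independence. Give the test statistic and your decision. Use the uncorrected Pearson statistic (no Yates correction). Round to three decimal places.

10.349; reject H₀

Row totals: 117, 125. Column totals: 159, 83. Grand total N = 242.
Expected counts (row total × column total / N):
  Candidate A, Urban: 117×159/242 = 76.8719
  Candidate A, Rural: 117×83/242 = 40.1281
  Candidate B, Urban: 125×159/242 = 82.1281
  Candidate B, Rural: 125×83/242 = 42.8719
Contributions (O − E)²/E:
  (65 − 76.8719)²/76.8719 = 1.8335
  (52 − 40.1281)²/40.1281 = 3.5123
  (94 − 82.1281)²/82.1281 = 1.7161
  (31 − 42.8719)²/42.8719 = 3.2875
χ² = 1.8335 + 3.5123 + 1.7161 + 3.2875 = 10.349
df = (2−1)(2−1) = 1. Since 10.349 > 5.024, reject the null hypothesis of independence at α = 0.025.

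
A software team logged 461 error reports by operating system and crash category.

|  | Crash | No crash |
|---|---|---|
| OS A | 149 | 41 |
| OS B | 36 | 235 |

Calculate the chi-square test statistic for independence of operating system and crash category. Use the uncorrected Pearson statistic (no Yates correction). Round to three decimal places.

197.241

Row totals: 190, 271. Column totals: 185, 276. Grand total N = 461.
Expected counts (row total × column total / N):
  OS A, Crash: 190×185/461 = 76.2473
  OS A, No crash: 190×276/461 = 113.7527
  OS B, Crash: 271×185/461 = 108.7527
  OS B, No crash: 271×276/461 = 162.2473
Contributions (O − E)²/E:
  (149 − 76.2473)²/76.2473 = 69.4183
  (41 − 113.7527)²/113.7527 = 46.5304
  (36 − 108.7527)²/108.7527 = 48.6696
  (235 − 162.2473)²/162.2473 = 32.6228
χ² = 69.4183 + 46.5304 + 48.6696 + 32.6228 = 197.241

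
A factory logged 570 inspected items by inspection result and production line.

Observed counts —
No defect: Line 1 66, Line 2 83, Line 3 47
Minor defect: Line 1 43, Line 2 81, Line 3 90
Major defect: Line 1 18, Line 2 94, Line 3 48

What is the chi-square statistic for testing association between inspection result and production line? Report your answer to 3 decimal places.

40.724

Row totals: 196, 214, 160. Column totals: 127, 258, 185. Grand total N = 570.
Expected counts (row total × column total / N):
  No defect, Line 1: 196×127/570 = 43.67018
  No defect, Line 2: 196×258/570 = 88.71579
  No defect, Line 3: 196×185/570 = 63.61404
  Minor defect, Line 1: 214×127/570 = 47.68070
  Minor defect, Line 2: 214×258/570 = 96.86316
  Minor defect, Line 3: 214×185/570 = 69.45614
  Major defect, Line 1: 160×127/570 = 35.64912
  Major defect, Line 2: 160×258/570 = 72.42105
  Major defect, Line 3: 160×185/570 = 51.92982
Contributions (O − E)²/E:
  (66 − 43.67018)²/43.67018 = 11.4179
  (83 − 88.71579)²/88.71579 = 0.3683
  (47 − 63.61404)²/63.61404 = 4.3391
  (43 − 47.68070)²/47.68070 = 0.4595
  (81 − 96.86316)²/96.86316 = 2.5979
  (90 − 69.45614)²/69.45614 = 6.0765
  (18 − 35.64912)²/35.64912 = 8.7377
  (94 − 72.42105)²/72.42105 = 6.4298
  (48 − 51.92982)²/51.92982 = 0.2974
χ² = 11.4179 + 0.3683 + 4.3391 + 0.4595 + 2.5979 + 6.0765 + 8.7377 + 6.4298 + 0.2974 = 40.724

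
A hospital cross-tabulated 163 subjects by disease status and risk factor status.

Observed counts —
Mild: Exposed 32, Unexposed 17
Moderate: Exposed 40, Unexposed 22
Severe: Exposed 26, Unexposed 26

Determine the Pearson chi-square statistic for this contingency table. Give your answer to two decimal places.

Row totals: 49, 62, 52. Column totals: 98, 65. Grand total N = 163.
Expected counts (row total × column total / N):
  Mild, Exposed: 49×98/163 = 29.460
  Mild, Unexposed: 49×65/163 = 19.540
  Moderate, Exposed: 62×98/163 = 37.276
  Moderate, Unexposed: 62×65/163 = 24.724
  Severe, Exposed: 52×98/163 = 31.264
  Severe, Unexposed: 52×65/163 = 20.736
Contributions (O − E)²/E:
  (32 − 29.460)²/29.460 = 0.2190
  (17 − 19.540)²/19.540 = 0.3302
  (40 − 37.276)²/37.276 = 0.1991
  (22 − 24.724)²/24.724 = 0.3001
  (26 − 31.264)²/31.264 = 0.8863
  (26 − 20.736)²/20.736 = 1.3363
χ² = 0.2190 + 0.3302 + 0.1991 + 0.3001 + 0.8863 + 1.3363 = 3.27

3.27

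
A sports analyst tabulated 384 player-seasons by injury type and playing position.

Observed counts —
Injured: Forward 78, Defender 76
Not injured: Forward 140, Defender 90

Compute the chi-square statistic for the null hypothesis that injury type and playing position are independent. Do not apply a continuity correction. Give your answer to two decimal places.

Row totals: 154, 230. Column totals: 218, 166. Grand total N = 384.
Expected counts (row total × column total / N):
  Injured, Forward: 154×218/384 = 87.427
  Injured, Defender: 154×166/384 = 66.573
  Not injured, Forward: 230×218/384 = 130.573
  Not injured, Defender: 230×166/384 = 99.427
Contributions (O − E)²/E:
  (78 − 87.427)²/87.427 = 1.0165
  (76 − 66.573)²/66.573 = 1.3349
  (140 − 130.573)²/130.573 = 0.6806
  (90 − 99.427)²/99.427 = 0.8938
χ² = 1.0165 + 1.3349 + 0.6806 + 0.8938 = 3.93

3.93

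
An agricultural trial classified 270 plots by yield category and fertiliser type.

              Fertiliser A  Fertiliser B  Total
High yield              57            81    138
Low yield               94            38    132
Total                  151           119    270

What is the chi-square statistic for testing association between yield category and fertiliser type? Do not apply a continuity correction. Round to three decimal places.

24.483

Grand total N = 270.
Expected counts (row total × column total / N):
  High yield, Fertiliser A: 138×151/270 = 77.1778
  High yield, Fertiliser B: 138×119/270 = 60.8222
  Low yield, Fertiliser A: 132×151/270 = 73.8222
  Low yield, Fertiliser B: 132×119/270 = 58.1778
Contributions (O − E)²/E:
  (57 − 77.1778)²/77.1778 = 5.2754
  (81 − 60.8222)²/60.8222 = 6.6940
  (94 − 73.8222)²/73.8222 = 5.5152
  (38 − 58.1778)²/58.1778 = 6.9983
χ² = 5.2754 + 6.6940 + 5.5152 + 6.9983 = 24.483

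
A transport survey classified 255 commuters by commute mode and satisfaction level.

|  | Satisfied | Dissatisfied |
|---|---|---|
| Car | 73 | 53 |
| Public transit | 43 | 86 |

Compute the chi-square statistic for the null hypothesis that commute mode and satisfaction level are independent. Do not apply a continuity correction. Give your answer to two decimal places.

Row totals: 126, 129. Column totals: 116, 139. Grand total N = 255.
Expected counts (row total × column total / N):
  Car, Satisfied: 126×116/255 = 57.318
  Car, Dissatisfied: 126×139/255 = 68.682
  Public transit, Satisfied: 129×116/255 = 58.682
  Public transit, Dissatisfied: 129×139/255 = 70.318
Contributions (O − E)²/E:
  (73 − 57.318)²/57.318 = 4.2905
  (53 − 68.682)²/68.682 = 3.5806
  (43 − 58.682)²/58.682 = 4.1908
  (86 − 70.318)²/70.318 = 3.4973
χ² = 4.2905 + 3.5806 + 4.1908 + 3.4973 = 15.56

15.56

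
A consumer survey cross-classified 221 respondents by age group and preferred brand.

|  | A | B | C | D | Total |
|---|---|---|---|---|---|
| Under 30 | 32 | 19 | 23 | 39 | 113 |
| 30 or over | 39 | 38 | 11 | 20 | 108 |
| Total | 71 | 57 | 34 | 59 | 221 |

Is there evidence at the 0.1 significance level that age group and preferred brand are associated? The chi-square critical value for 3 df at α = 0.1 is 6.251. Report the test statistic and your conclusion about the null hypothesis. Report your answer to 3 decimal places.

Grand total N = 221.
Expected counts (row total × column total / N):
  Under 30, A: 113×71/221 = 36.3032
  Under 30, B: 113×57/221 = 29.1448
  Under 30, C: 113×34/221 = 17.3846
  Under 30, D: 113×59/221 = 30.1674
  30 or over, A: 108×71/221 = 34.6968
  30 or over, B: 108×57/221 = 27.8552
  30 or over, C: 108×34/221 = 16.6154
  30 or over, D: 108×59/221 = 28.8326
Contributions (O − E)²/E:
  (32 − 36.3032)²/36.3032 = 0.5101
  (19 − 29.1448)²/29.1448 = 3.5312
  (23 − 17.3846)²/17.3846 = 1.8138
  (39 − 30.1674)²/30.1674 = 2.5861
  (39 − 34.6968)²/34.6968 = 0.5337
  (38 − 27.8552)²/27.8552 = 3.6947
  (11 − 16.6154)²/16.6154 = 1.8978
  (20 − 28.8326)²/28.8326 = 2.7058
χ² = 0.5101 + 3.5312 + 1.8138 + 2.5861 + 0.5337 + 3.6947 + 1.8978 + 2.7058 = 17.273
df = (2−1)(4−1) = 3. Since 17.273 > 6.251, reject the null hypothesis of independence at α = 0.1.

17.273; reject H₀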